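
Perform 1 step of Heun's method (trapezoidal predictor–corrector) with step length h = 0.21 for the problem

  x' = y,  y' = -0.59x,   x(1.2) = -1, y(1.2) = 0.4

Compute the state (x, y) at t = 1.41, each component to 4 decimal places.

-0.9030, 0.5187

Heun on (x,y): k1 = f(t_n, state_n); k2 = f(t_n + h, state_n + h·k1); state_{n+1} = state_n + (h/2)·(k1 + k2).
1.200000: (-1.000000, 0.400000)
  k1 = (0.400000, 0.590000)
  predictor → (-0.916000, 0.523900)
  k2 = (0.523900, 0.540440)
  → (-0.902991, 0.518696)
(x(1.41), y(1.41)) ≈ (-0.9030, 0.5187)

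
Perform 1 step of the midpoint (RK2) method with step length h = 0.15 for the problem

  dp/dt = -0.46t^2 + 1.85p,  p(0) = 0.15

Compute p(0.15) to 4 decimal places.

Midpoint: k1 = f(t_n, p_n); k2 = f(t_n + h/2, p_n + (h/2)·k1); p_{n+1} = p_n + h·k2.
t=0.000000, p=0.150000:
  k1 = f(0.000000, 0.150000) = 0.277500
  k2 = f(0.075000, 0.170813) = 0.313416
  p ← 0.150000 + 0.15·0.313416 = 0.197012
p(0.15) ≈ 0.1970

0.1970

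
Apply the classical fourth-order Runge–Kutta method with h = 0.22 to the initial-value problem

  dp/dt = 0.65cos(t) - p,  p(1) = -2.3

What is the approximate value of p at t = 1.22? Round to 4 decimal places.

RK4: k1 = f(t_n, p_n); k2 = f(t_n + h/2, p_n + (h/2)·k1); k3 = f(t_n + h/2, p_n + (h/2)·k2); k4 = f(t_n + h, p_n + h·k3); p_{n+1} = p_n + (h/6)·(k1 + 2k2 + 2k3 + k4).
t=1.000000, p=-2.300000:
  k1 = f(1.000000, -2.300000) = 2.651196
  k2 = f(1.110000, -2.008368) = 2.297398
  k3 = f(1.110000, -2.047286) = 2.336316
  k4 = f(1.220000, -1.786010) = 2.009380
  p ← -2.300000 + (0.22/6)·(k1 + 2k2 + 2k3 + k4) = -1.789306
p(1.22) ≈ -1.7893

-1.7893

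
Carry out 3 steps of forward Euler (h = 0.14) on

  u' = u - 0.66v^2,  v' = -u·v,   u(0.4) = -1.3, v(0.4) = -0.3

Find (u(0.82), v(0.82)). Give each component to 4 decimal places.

Euler on (u,v): u_{n+1} = u_n + h·u', v_{n+1} = v_n + h·v'.
0.400000: (-1.300000, -0.300000); f=(-1.359400, -0.390000) → (-1.490316, -0.354600)
0.540000: (-1.490316, -0.354600); f=(-1.573305, -0.528466) → (-1.710579, -0.428585)
0.680000: (-1.710579, -0.428585); f=(-1.831811, -0.733129) → (-1.967032, -0.531223)
(u(0.82), v(0.82)) ≈ (-1.9670, -0.5312)

-1.9670, -0.5312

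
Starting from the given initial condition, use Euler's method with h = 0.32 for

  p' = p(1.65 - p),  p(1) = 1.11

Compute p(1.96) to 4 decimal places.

Euler: p_{n+1} = p_n + h·f(t_n, p_n).
t=1.000000, p=1.110000: f=0.599400 → p ← 1.110000 + 0.32·0.599400 = 1.301808
t=1.320000, p=1.301808: f=0.453279 → p ← 1.301808 + 0.32·0.453279 = 1.446857
t=1.640000, p=1.446857: f=0.293918 → p ← 1.446857 + 0.32·0.293918 = 1.540911
p(1.96) ≈ 1.5409

1.5409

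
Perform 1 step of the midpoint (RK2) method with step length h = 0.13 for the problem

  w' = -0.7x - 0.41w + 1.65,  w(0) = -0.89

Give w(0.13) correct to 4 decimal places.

-0.6410

Midpoint: k1 = f(x_n, w_n); k2 = f(x_n + h/2, w_n + (h/2)·k1); w_{n+1} = w_n + h·k2.
x=0.000000, w=-0.890000:
  k1 = f(0.000000, -0.890000) = 2.014900
  k2 = f(0.065000, -0.759032) = 1.915703
  w ← -0.890000 + 0.13·1.915703 = -0.640959
w(0.13) ≈ -0.6410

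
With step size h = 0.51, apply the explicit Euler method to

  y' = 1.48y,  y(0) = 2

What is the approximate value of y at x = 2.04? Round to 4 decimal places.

Euler: y_{n+1} = y_n + h·f(x_n, y_n).
x=0.000000, y=2.000000: f=2.960000 → y ← 2.000000 + 0.51·2.960000 = 3.509600
x=0.510000, y=3.509600: f=5.194208 → y ← 3.509600 + 0.51·5.194208 = 6.158646
x=1.020000, y=6.158646: f=9.114796 → y ← 6.158646 + 0.51·9.114796 = 10.807192
x=1.530000, y=10.807192: f=15.994644 → y ← 10.807192 + 0.51·15.994644 = 18.964461
y(2.04) ≈ 18.9645

18.9645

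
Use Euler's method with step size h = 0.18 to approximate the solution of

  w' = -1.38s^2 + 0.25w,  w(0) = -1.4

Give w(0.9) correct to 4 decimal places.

-1.9935

Euler: w_{n+1} = w_n + h·f(s_n, w_n).
s=0.000000, w=-1.400000: f=-0.350000 → w ← -1.400000 + 0.18·(-0.350000) = -1.463000
s=0.180000, w=-1.463000: f=-0.410462 → w ← -1.463000 + 0.18·(-0.410462) = -1.536883
s=0.360000, w=-1.536883: f=-0.563069 → w ← -1.536883 + 0.18·(-0.563069) = -1.638236
s=0.540000, w=-1.638236: f=-0.811967 → w ← -1.638236 + 0.18·(-0.811967) = -1.784390
s=0.720000, w=-1.784390: f=-1.161489 → w ← -1.784390 + 0.18·(-1.161489) = -1.993458
w(0.9) ≈ -1.9935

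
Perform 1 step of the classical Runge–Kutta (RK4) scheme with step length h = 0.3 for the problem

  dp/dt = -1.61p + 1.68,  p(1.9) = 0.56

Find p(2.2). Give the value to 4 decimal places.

RK4: k1 = f(t_n, p_n); k2 = f(t_n + h/2, p_n + (h/2)·k1); k3 = f(t_n + h/2, p_n + (h/2)·k2); k4 = f(t_n + h, p_n + h·k3); p_{n+1} = p_n + (h/6)·(k1 + 2k2 + 2k3 + k4).
t=1.900000, p=0.560000:
  k1 = f(1.900000, 0.560000) = 0.778400
  k2 = f(2.050000, 0.676760) = 0.590416
  k3 = f(2.050000, 0.648562) = 0.635814
  k4 = f(2.200000, 0.750744) = 0.471302
  p ← 0.560000 + (0.3/6)·(k1 + 2k2 + 2k3 + k4) = 0.745108
p(2.2) ≈ 0.7451

0.7451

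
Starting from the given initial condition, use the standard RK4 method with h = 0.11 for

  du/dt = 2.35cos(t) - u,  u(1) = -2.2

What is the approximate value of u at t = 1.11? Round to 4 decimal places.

-1.8504

RK4: k1 = f(t_n, u_n); k2 = f(t_n + h/2, u_n + (h/2)·k1); k3 = f(t_n + h/2, u_n + (h/2)·k2); k4 = f(t_n + h, u_n + h·k3); u_{n+1} = u_n + (h/6)·(k1 + 2k2 + 2k3 + k4).
t=1.000000, u=-2.200000:
  k1 = f(1.000000, -2.200000) = 3.469710
  k2 = f(1.055000, -2.009166) = 3.168251
  k3 = f(1.055000, -2.025746) = 3.184831
  k4 = f(1.110000, -1.849669) = 2.894623
  u ← -2.200000 + (0.11/6)·(k1 + 2k2 + 2k3 + k4) = -1.850374
u(1.11) ≈ -1.8504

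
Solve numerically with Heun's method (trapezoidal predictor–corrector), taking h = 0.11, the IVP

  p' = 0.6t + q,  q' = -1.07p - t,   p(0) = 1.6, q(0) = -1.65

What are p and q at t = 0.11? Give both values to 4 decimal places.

Heun on (p,q): k1 = f(t_n, state_n); k2 = f(t_n + h, state_n + h·k1); state_{n+1} = state_n + (h/2)·(k1 + k2).
0.000000: (1.600000, -1.650000)
  k1 = (-1.650000, -1.712000)
  predictor → (1.418500, -1.838320)
  k2 = (-1.772320, -1.627795)
  → (1.411772, -1.833689)
(p(0.11), q(0.11)) ≈ (1.4118, -1.8337)

1.4118, -1.8337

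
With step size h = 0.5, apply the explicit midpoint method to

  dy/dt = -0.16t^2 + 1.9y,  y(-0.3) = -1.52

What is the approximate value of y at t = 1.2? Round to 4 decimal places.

-21.1996

Midpoint: k1 = f(t_n, y_n); k2 = f(t_n + h/2, y_n + (h/2)·k1); y_{n+1} = y_n + h·k2.
t=-0.300000, y=-1.520000:
  k1 = f(-0.300000, -1.520000) = -2.902400
  k2 = f(-0.050000, -2.245600) = -4.267040
  y ← -1.520000 + 0.5·(-4.267040) = -3.653520
t=0.200000, y=-3.653520:
  k1 = f(0.200000, -3.653520) = -6.948088
  k2 = f(0.450000, -5.390542) = -10.274430
  y ← -3.653520 + 0.5·(-10.274430) = -8.790735
t=0.700000, y=-8.790735:
  k1 = f(0.700000, -8.790735) = -16.780796
  k2 = f(0.950000, -12.985934) = -24.817675
  y ← -8.790735 + 0.5·(-24.817675) = -21.199572
y(1.2) ≈ -21.1996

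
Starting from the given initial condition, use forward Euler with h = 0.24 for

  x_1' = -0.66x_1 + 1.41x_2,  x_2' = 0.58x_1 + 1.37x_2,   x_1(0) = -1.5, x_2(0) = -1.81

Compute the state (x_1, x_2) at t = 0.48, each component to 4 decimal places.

-2.4625, -3.7344

Euler on (x_1,x_2): x_1_{n+1} = x_1_n + h·x_1', x_2_{n+1} = x_2_n + h·x_2'.
0.000000: (-1.500000, -1.810000); f=(-1.562100, -3.349700) → (-1.874904, -2.613928)
0.240000: (-1.874904, -2.613928); f=(-2.448202, -4.668526) → (-2.462472, -3.734374)
(x_1(0.48), x_2(0.48)) ≈ (-2.4625, -3.7344)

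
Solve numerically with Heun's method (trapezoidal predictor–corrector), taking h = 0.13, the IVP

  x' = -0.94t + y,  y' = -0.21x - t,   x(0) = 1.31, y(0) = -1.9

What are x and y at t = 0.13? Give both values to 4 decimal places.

1.0527, -1.9408

Heun on (x,y): k1 = f(t_n, state_n); k2 = f(t_n + h, state_n + h·k1); state_{n+1} = state_n + (h/2)·(k1 + k2).
0.000000: (1.310000, -1.900000)
  k1 = (-1.900000, -0.275100)
  predictor → (1.063000, -1.935763)
  k2 = (-2.057963, -0.353230)
  → (1.052732, -1.940841)
(x(0.13), y(0.13)) ≈ (1.0527, -1.9408)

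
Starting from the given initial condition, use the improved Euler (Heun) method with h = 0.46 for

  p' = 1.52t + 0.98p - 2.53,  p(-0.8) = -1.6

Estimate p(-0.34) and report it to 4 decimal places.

Heun: k1 = f(t_n, p_n); k2 = f(t_n + h, p_n + h·k1); p_{n+1} = p_n + (h/2)·(k1 + k2).
t=-0.800000, p=-1.600000:
  k1 = f(-0.800000, -1.600000) = -5.314000
  k2 = f(-0.340000, -4.044440) = -7.010351
  p ← -1.600000 + (0.46/2)·(-5.314000 + (-7.010351)) = -4.434601
p(-0.34) ≈ -4.4346

-4.4346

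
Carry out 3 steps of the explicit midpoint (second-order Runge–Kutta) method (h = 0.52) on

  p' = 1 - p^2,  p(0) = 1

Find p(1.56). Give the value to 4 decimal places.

1.0000

Midpoint: k1 = f(s_n, p_n); k2 = f(s_n + h/2, p_n + (h/2)·k1); p_{n+1} = p_n + h·k2.
s=0.000000, p=1.000000:
  k1 = f(0.000000, 1.000000) = 0.000000
  k2 = f(0.260000, 1.000000) = 0.000000
  p ← 1.000000 + 0.52·0.000000 = 1.000000
s=0.520000, p=1.000000:
  k1 = f(0.520000, 1.000000) = 0.000000
  k2 = f(0.780000, 1.000000) = 0.000000
  p ← 1.000000 + 0.52·0.000000 = 1.000000
s=1.040000, p=1.000000:
  k1 = f(1.040000, 1.000000) = 0.000000
  k2 = f(1.300000, 1.000000) = 0.000000
  p ← 1.000000 + 0.52·0.000000 = 1.000000
p(1.56) ≈ 1.0000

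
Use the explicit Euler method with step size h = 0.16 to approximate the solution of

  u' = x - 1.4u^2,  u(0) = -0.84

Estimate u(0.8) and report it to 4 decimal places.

Euler: u_{n+1} = u_n + h·f(x_n, u_n).
x=0.000000, u=-0.840000: f=-0.987840 → u ← -0.840000 + 0.16·(-0.987840) = -0.998054
x=0.160000, u=-0.998054: f=-1.234558 → u ← -0.998054 + 0.16·(-1.234558) = -1.195584
x=0.320000, u=-1.195584: f=-1.681188 → u ← -1.195584 + 0.16·(-1.681188) = -1.464574
x=0.480000, u=-1.464574: f=-2.522967 → u ← -1.464574 + 0.16·(-2.522967) = -1.868248
x=0.640000, u=-1.868248: f=-4.246493 → u ← -1.868248 + 0.16·(-4.246493) = -2.547687
u(0.8) ≈ -2.5477

-2.5477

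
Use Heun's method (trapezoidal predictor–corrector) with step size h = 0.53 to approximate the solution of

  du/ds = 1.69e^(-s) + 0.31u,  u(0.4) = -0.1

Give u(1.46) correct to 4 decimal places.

0.7908

Heun: k1 = f(s_n, u_n); k2 = f(s_n + h, u_n + h·k1); u_{n+1} = u_n + (h/2)·(k1 + k2).
s=0.400000, u=-0.100000:
  k1 = f(0.400000, -0.100000) = 1.101841
  k2 = f(0.930000, 0.483976) = 0.816828
  u ← -0.100000 + (0.53/2)·(1.101841 + 0.816828) = 0.408447
s=0.930000, u=0.408447:
  k1 = f(0.930000, 0.408447) = 0.793414
  k2 = f(1.460000, 0.828957) = 0.649456
  u ← 0.408447 + (0.53/2)·(0.793414 + 0.649456) = 0.790808
u(1.46) ≈ 0.7908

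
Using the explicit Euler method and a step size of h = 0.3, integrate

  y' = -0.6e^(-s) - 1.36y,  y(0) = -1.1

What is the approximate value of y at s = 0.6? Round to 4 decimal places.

Euler: y_{n+1} = y_n + h·f(s_n, y_n).
s=0.000000, y=-1.100000: f=0.896000 → y ← -1.100000 + 0.3·0.896000 = -0.831200
s=0.300000, y=-0.831200: f=0.685941 → y ← -0.831200 + 0.3·0.685941 = -0.625418
y(0.6) ≈ -0.6254

-0.6254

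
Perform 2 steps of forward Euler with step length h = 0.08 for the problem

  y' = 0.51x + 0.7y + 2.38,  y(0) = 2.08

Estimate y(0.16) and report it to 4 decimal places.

Euler: y_{n+1} = y_n + h·f(x_n, y_n).
x=0.000000, y=2.080000: f=3.836000 → y ← 2.080000 + 0.08·3.836000 = 2.386880
x=0.080000, y=2.386880: f=4.091616 → y ← 2.386880 + 0.08·4.091616 = 2.714209
y(0.16) ≈ 2.7142

2.7142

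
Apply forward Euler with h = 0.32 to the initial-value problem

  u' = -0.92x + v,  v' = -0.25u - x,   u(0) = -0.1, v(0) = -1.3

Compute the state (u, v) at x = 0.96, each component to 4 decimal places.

-1.6451, -1.4760

Euler on (u,v): u_{n+1} = u_n + h·u', v_{n+1} = v_n + h·v'.
0.000000: (-0.100000, -1.300000); f=(-1.300000, 0.025000) → (-0.516000, -1.292000)
0.320000: (-0.516000, -1.292000); f=(-1.586400, -0.191000) → (-1.023648, -1.353120)
0.640000: (-1.023648, -1.353120); f=(-1.941920, -0.384088) → (-1.645062, -1.476028)
(u(0.96), v(0.96)) ≈ (-1.6451, -1.4760)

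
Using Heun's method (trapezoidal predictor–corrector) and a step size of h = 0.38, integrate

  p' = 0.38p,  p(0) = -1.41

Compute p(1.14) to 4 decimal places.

Heun: k1 = f(s_n, p_n); k2 = f(s_n + h, p_n + h·k1); p_{n+1} = p_n + (h/2)·(k1 + k2).
s=0.000000, p=-1.410000:
  k1 = f(0.000000, -1.410000) = -0.535800
  k2 = f(0.380000, -1.613604) = -0.613170
  p ← -1.410000 + (0.38/2)·(-0.535800 + (-0.613170)) = -1.628304
s=0.380000, p=-1.628304:
  k1 = f(0.380000, -1.628304) = -0.618756
  k2 = f(0.760000, -1.863431) = -0.708104
  p ← -1.628304 + (0.38/2)·(-0.618756 + (-0.708104)) = -1.880408
s=0.760000, p=-1.880408:
  k1 = f(0.760000, -1.880408) = -0.714555
  k2 = f(1.140000, -2.151938) = -0.817737
  p ← -1.880408 + (0.38/2)·(-0.714555 + (-0.817737)) = -2.171543
p(1.14) ≈ -2.1715

-2.1715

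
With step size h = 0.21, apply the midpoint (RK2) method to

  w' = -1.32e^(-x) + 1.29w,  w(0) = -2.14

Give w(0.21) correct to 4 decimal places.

Midpoint: k1 = f(x_n, w_n); k2 = f(x_n + h/2, w_n + (h/2)·k1); w_{n+1} = w_n + h·k2.
x=0.000000, w=-2.140000:
  k1 = f(0.000000, -2.140000) = -4.080600
  k2 = f(0.105000, -2.568463) = -4.501746
  w ← -2.140000 + 0.21·(-4.501746) = -3.085367
w(0.21) ≈ -3.0854

-3.0854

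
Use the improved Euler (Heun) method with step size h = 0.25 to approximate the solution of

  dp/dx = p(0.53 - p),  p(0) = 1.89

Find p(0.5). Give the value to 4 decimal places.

Heun: k1 = f(x_n, p_n); k2 = f(x_n + h, p_n + h·k1); p_{n+1} = p_n + (h/2)·(k1 + k2).
x=0.000000, p=1.890000:
  k1 = f(0.000000, 1.890000) = -2.570400
  k2 = f(0.250000, 1.247400) = -0.894885
  p ← 1.890000 + (0.25/2)·(-2.570400 + (-0.894885)) = 1.456839
x=0.250000, p=1.456839:
  k1 = f(0.250000, 1.456839) = -1.350256
  k2 = f(0.500000, 1.119275) = -0.659561
  p ← 1.456839 + (0.25/2)·(-1.350256 + (-0.659561)) = 1.205612
p(0.5) ≈ 1.2056

1.2056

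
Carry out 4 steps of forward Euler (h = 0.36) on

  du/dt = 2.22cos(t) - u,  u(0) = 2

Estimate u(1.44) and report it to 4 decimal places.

1.6126

Euler: u_{n+1} = u_n + h·f(t_n, u_n).
t=0.000000, u=2.000000: f=0.220000 → u ← 2.000000 + 0.36·0.220000 = 2.079200
t=0.360000, u=2.079200: f=-0.001509 → u ← 2.079200 + 0.36·(-0.001509) = 2.078657
t=0.720000, u=2.078657: f=-0.409648 → u ← 2.078657 + 0.36·(-0.409648) = 1.931183
t=1.080000, u=1.931183: f=-0.884834 → u ← 1.931183 + 0.36·(-0.884834) = 1.612643
u(1.44) ≈ 1.6126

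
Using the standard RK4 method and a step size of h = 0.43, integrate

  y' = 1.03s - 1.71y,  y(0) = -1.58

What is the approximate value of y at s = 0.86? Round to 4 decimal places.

RK4: k1 = f(s_n, y_n); k2 = f(s_n + h/2, y_n + (h/2)·k1); k3 = f(s_n + h/2, y_n + (h/2)·k2); k4 = f(s_n + h, y_n + h·k3); y_{n+1} = y_n + (h/6)·(k1 + 2k2 + 2k3 + k4).
s=0.000000, y=-1.580000:
  k1 = f(0.000000, -1.580000) = 2.701800
  k2 = f(0.215000, -0.999113) = 1.929933
  k3 = f(0.215000, -1.165064) = 2.213710
  k4 = f(0.430000, -0.628105) = 1.516959
  y ← -1.580000 + (0.43/6)·(k1 + 2k2 + 2k3 + k4) = -0.683733
s=0.430000, y=-0.683733:
  k1 = f(0.430000, -0.683733) = 1.612084
  k2 = f(0.645000, -0.337135) = 1.240851
  k3 = f(0.645000, -0.416950) = 1.377335
  k4 = f(0.860000, -0.091479) = 1.042230
  y ← -0.683733 + (0.43/6)·(k1 + 2k2 + 2k3 + k4) = -0.118234
y(0.86) ≈ -0.1182

-0.1182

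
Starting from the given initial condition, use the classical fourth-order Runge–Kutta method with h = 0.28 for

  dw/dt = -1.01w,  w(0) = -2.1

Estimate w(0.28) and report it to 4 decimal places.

-1.5827

RK4: k1 = f(t_n, w_n); k2 = f(t_n + h/2, w_n + (h/2)·k1); k3 = f(t_n + h/2, w_n + (h/2)·k2); k4 = f(t_n + h, w_n + h·k3); w_{n+1} = w_n + (h/6)·(k1 + 2k2 + 2k3 + k4).
t=0.000000, w=-2.100000:
  k1 = f(0.000000, -2.100000) = 2.121000
  k2 = f(0.140000, -1.803060) = 1.821091
  k3 = f(0.140000, -1.845047) = 1.863498
  k4 = f(0.280000, -1.578221) = 1.594003
  w ← -2.100000 + (0.28/6)·(k1 + 2k2 + 2k3 + k4) = -1.582738
w(0.28) ≈ -1.5827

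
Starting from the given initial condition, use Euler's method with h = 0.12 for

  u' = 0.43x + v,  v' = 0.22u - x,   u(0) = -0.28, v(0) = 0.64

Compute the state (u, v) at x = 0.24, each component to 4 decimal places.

Euler on (u,v): u_{n+1} = u_n + h·u', v_{n+1} = v_n + h·v'.
0.000000: (-0.280000, 0.640000); f=(0.640000, -0.061600) → (-0.203200, 0.632608)
0.120000: (-0.203200, 0.632608); f=(0.684208, -0.164704) → (-0.121095, 0.612844)
(u(0.24), v(0.24)) ≈ (-0.1211, 0.6128)

-0.1211, 0.6128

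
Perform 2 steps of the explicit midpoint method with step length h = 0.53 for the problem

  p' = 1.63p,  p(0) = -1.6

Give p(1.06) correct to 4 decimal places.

Midpoint: k1 = f(t_n, p_n); k2 = f(t_n + h/2, p_n + (h/2)·k1); p_{n+1} = p_n + h·k2.
t=0.000000, p=-1.600000:
  k1 = f(0.000000, -1.600000) = -2.608000
  k2 = f(0.265000, -2.291120) = -3.734526
  p ← -1.600000 + 0.53·(-3.734526) = -3.579299
t=0.530000, p=-3.579299:
  k1 = f(0.530000, -3.579299) = -5.834257
  k2 = f(0.795000, -5.125377) = -8.354364
  p ← -3.579299 + 0.53·(-8.354364) = -8.007111
p(1.06) ≈ -8.0071

-8.0071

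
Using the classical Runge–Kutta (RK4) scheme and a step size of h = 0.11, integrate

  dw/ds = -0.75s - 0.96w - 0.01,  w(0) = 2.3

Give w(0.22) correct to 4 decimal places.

1.8432

RK4: k1 = f(s_n, w_n); k2 = f(s_n + h/2, w_n + (h/2)·k1); k3 = f(s_n + h/2, w_n + (h/2)·k2); k4 = f(s_n + h, w_n + h·k3); w_{n+1} = w_n + (h/6)·(k1 + 2k2 + 2k3 + k4).
s=0.000000, w=2.300000:
  k1 = f(0.000000, 2.300000) = -2.218000
  k2 = f(0.055000, 2.178010) = -2.142140
  k3 = f(0.055000, 2.182182) = -2.146145
  k4 = f(0.110000, 2.063924) = -2.073867
  w ← 2.300000 + (0.11/6)·(k1 + 2k2 + 2k3 + k4) = 2.064079
s=0.110000, w=2.064079:
  k1 = f(0.110000, 2.064079) = -2.074016
  k2 = f(0.165000, 1.950008) = -2.005758
  k3 = f(0.165000, 1.953762) = -2.009362
  k4 = f(0.220000, 1.843049) = -1.944327
  w ← 2.064079 + (0.11/6)·(k1 + 2k2 + 2k3 + k4) = 1.843188
w(0.22) ≈ 1.8432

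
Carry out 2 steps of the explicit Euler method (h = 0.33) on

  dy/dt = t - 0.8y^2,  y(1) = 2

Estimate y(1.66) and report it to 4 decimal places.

Euler: y_{n+1} = y_n + h·f(t_n, y_n).
t=1.000000, y=2.000000: f=-2.200000 → y ← 2.000000 + 0.33·(-2.200000) = 1.274000
t=1.330000, y=1.274000: f=0.031539 → y ← 1.274000 + 0.33·0.031539 = 1.284408
y(1.66) ≈ 1.2844

1.2844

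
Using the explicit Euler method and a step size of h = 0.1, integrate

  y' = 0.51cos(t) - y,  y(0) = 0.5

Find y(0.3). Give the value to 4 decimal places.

Euler: y_{n+1} = y_n + h·f(t_n, y_n).
t=0.000000, y=0.500000: f=0.010000 → y ← 0.500000 + 0.1·0.010000 = 0.501000
t=0.100000, y=0.501000: f=0.006452 → y ← 0.501000 + 0.1·0.006452 = 0.501645
t=0.200000, y=0.501645: f=-0.001811 → y ← 0.501645 + 0.1·(-0.001811) = 0.501464
y(0.3) ≈ 0.5015

0.5015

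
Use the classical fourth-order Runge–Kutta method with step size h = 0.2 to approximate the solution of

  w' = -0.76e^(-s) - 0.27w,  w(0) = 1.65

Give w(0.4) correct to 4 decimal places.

RK4: k1 = f(s_n, w_n); k2 = f(s_n + h/2, w_n + (h/2)·k1); k3 = f(s_n + h/2, w_n + (h/2)·k2); k4 = f(s_n + h, w_n + h·k3); w_{n+1} = w_n + (h/6)·(k1 + 2k2 + 2k3 + k4).
s=0.000000, w=1.650000:
  k1 = f(0.000000, 1.650000) = -1.205500
  k2 = f(0.100000, 1.529450) = -1.100628
  k3 = f(0.100000, 1.539937) = -1.103459
  k4 = f(0.200000, 1.429308) = -1.008149
  w ← 1.650000 + (0.2/6)·(k1 + 2k2 + 2k3 + k4) = 1.429273
s=0.200000, w=1.429273:
  k1 = f(0.200000, 1.429273) = -1.008139
  k2 = f(0.300000, 1.328459) = -0.921706
  k3 = f(0.300000, 1.337102) = -0.924039
  k4 = f(0.400000, 1.244465) = -0.845449
  w ← 1.429273 + (0.2/6)·(k1 + 2k2 + 2k3 + k4) = 1.244437
w(0.4) ≈ 1.2444

1.2444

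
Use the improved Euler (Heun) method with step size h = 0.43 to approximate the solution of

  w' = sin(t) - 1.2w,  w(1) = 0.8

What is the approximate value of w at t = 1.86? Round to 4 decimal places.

0.7992

Heun: k1 = f(t_n, w_n); k2 = f(t_n + h, w_n + h·k1); w_{n+1} = w_n + (h/2)·(k1 + k2).
t=1.000000, w=0.800000:
  k1 = f(1.000000, 0.800000) = -0.118529
  k2 = f(1.430000, 0.749033) = 0.091266
  w ← 0.800000 + (0.43/2)·(-0.118529 + 0.091266) = 0.794138
t=1.430000, w=0.794138:
  k1 = f(1.430000, 0.794138) = 0.037139
  k2 = f(1.860000, 0.810108) = -0.013658
  w ← 0.794138 + (0.43/2)·(0.037139 + (-0.013658)) = 0.799187
w(1.86) ≈ 0.7992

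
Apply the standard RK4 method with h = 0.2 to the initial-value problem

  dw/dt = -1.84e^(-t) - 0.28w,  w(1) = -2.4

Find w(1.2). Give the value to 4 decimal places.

-2.3885

RK4: k1 = f(t_n, w_n); k2 = f(t_n + h/2, w_n + (h/2)·k1); k3 = f(t_n + h/2, w_n + (h/2)·k2); k4 = f(t_n + h, w_n + h·k3); w_{n+1} = w_n + (h/6)·(k1 + 2k2 + 2k3 + k4).
t=1.000000, w=-2.400000:
  k1 = f(1.000000, -2.400000) = -0.004898
  k2 = f(1.100000, -2.400490) = 0.059654
  k3 = f(1.100000, -2.394035) = 0.057847
  k4 = f(1.200000, -2.388431) = 0.114563
  w ← -2.400000 + (0.2/6)·(k1 + 2k2 + 2k3 + k4) = -2.388511
w(1.2) ≈ -2.3885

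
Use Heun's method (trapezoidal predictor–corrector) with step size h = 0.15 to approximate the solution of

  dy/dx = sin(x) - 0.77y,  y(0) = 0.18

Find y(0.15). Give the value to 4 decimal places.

0.1716

Heun: k1 = f(x_n, y_n); k2 = f(x_n + h, y_n + h·k1); y_{n+1} = y_n + (h/2)·(k1 + k2).
x=0.000000, y=0.180000:
  k1 = f(0.000000, 0.180000) = -0.138600
  k2 = f(0.150000, 0.159210) = 0.026846
  y ← 0.180000 + (0.15/2)·(-0.138600 + 0.026846) = 0.171618
y(0.15) ≈ 0.1716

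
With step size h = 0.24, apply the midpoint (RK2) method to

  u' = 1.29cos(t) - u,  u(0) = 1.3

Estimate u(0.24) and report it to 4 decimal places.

1.2957

Midpoint: k1 = f(t_n, u_n); k2 = f(t_n + h/2, u_n + (h/2)·k1); u_{n+1} = u_n + h·k2.
t=0.000000, u=1.300000:
  k1 = f(0.000000, 1.300000) = -0.010000
  k2 = f(0.120000, 1.298800) = -0.018077
  u ← 1.300000 + 0.24·(-0.018077) = 1.295662
u(0.24) ≈ 1.2957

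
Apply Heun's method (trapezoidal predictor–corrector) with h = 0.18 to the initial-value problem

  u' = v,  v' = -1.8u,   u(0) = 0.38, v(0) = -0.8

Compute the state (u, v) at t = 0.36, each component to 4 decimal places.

Heun on (u,v): k1 = f(t_n, state_n); k2 = f(t_n + h, state_n + h·k1); state_{n+1} = state_n + (h/2)·(k1 + k2).
0.000000: (0.380000, -0.800000)
  k1 = (-0.800000, -0.684000)
  predictor → (0.236000, -0.923120)
  k2 = (-0.923120, -0.424800)
  → (0.224919, -0.899792)
0.180000: (0.224919, -0.899792)
  k1 = (-0.899792, -0.404855)
  predictor → (0.062957, -0.972666)
  k2 = (-0.972666, -0.113322)
  → (0.056398, -0.946428)
(u(0.36), v(0.36)) ≈ (0.0564, -0.9464)

0.0564, -0.9464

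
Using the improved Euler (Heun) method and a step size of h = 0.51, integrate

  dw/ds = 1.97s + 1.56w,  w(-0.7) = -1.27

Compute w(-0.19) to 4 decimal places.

Heun: k1 = f(s_n, w_n); k2 = f(s_n + h, w_n + h·k1); w_{n+1} = w_n + (h/2)·(k1 + k2).
s=-0.700000, w=-1.270000:
  k1 = f(-0.700000, -1.270000) = -3.360200
  k2 = f(-0.190000, -2.983702) = -5.028875
  w ← -1.270000 + (0.51/2)·(-3.360200 + (-5.028875)) = -3.409214
w(-0.19) ≈ -3.4092

-3.4092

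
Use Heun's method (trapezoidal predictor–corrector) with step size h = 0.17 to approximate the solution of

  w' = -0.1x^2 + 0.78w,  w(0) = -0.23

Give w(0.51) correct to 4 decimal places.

-0.3471

Heun: k1 = f(x_n, w_n); k2 = f(x_n + h, w_n + h·k1); w_{n+1} = w_n + (h/2)·(k1 + k2).
x=0.000000, w=-0.230000:
  k1 = f(0.000000, -0.230000) = -0.179400
  k2 = f(0.170000, -0.260498) = -0.206078
  w ← -0.230000 + (0.17/2)·(-0.179400 + (-0.206078)) = -0.262766
x=0.170000, w=-0.262766:
  k1 = f(0.170000, -0.262766) = -0.207847
  k2 = f(0.340000, -0.298100) = -0.244078
  w ← -0.262766 + (0.17/2)·(-0.207847 + (-0.244078)) = -0.301179
x=0.340000, w=-0.301179:
  k1 = f(0.340000, -0.301179) = -0.246480
  k2 = f(0.510000, -0.343081) = -0.293613
  w ← -0.301179 + (0.17/2)·(-0.246480 + (-0.293613)) = -0.347087
w(0.51) ≈ -0.3471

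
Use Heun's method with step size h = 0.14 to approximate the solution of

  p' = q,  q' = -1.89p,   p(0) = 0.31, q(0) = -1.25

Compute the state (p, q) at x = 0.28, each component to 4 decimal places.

-0.0564, -1.3188

Heun on (p,q): k1 = f(x_n, state_n); k2 = f(x_n + h, state_n + h·k1); state_{n+1} = state_n + (h/2)·(k1 + k2).
0.000000: (0.310000, -1.250000)
  k1 = (-1.250000, -0.585900)
  predictor → (0.135000, -1.332026)
  k2 = (-1.332026, -0.255150)
  → (0.129258, -1.308874)
0.140000: (0.129258, -1.308874)
  k1 = (-1.308874, -0.244298)
  predictor → (-0.053984, -1.343075)
  k2 = (-1.343075, 0.102030)
  → (-0.056378, -1.318832)
(p(0.28), q(0.28)) ≈ (-0.0564, -1.3188)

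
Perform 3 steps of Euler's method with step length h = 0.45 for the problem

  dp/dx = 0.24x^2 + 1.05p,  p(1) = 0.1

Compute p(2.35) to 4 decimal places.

1.2777

Euler: p_{n+1} = p_n + h·f(x_n, p_n).
x=1.000000, p=0.100000: f=0.345000 → p ← 0.100000 + 0.45·0.345000 = 0.255250
x=1.450000, p=0.255250: f=0.772612 → p ← 0.255250 + 0.45·0.772612 = 0.602926
x=1.900000, p=0.602926: f=1.499472 → p ← 0.602926 + 0.45·1.499472 = 1.277688
p(2.35) ≈ 1.2777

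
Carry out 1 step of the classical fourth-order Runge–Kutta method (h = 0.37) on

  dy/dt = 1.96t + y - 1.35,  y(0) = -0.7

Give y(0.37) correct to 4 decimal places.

RK4: k1 = f(t_n, y_n); k2 = f(t_n + h/2, y_n + (h/2)·k1); k3 = f(t_n + h/2, y_n + (h/2)·k2); k4 = f(t_n + h, y_n + h·k3); y_{n+1} = y_n + (h/6)·(k1 + 2k2 + 2k3 + k4).
t=0.000000, y=-0.700000:
  k1 = f(0.000000, -0.700000) = -2.050000
  k2 = f(0.185000, -1.079250) = -2.066650
  k3 = f(0.185000, -1.082330) = -2.069730
  k4 = f(0.370000, -1.465800) = -2.090600
  y ← -0.700000 + (0.37/6)·(k1 + 2k2 + 2k3 + k4) = -1.465491
y(0.37) ≈ -1.4655

-1.4655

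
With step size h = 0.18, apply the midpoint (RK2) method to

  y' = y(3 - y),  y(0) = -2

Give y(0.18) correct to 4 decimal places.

-5.0798

Midpoint: k1 = f(s_n, y_n); k2 = f(s_n + h/2, y_n + (h/2)·k1); y_{n+1} = y_n + h·k2.
s=0.000000, y=-2.000000:
  k1 = f(0.000000, -2.000000) = -10.000000
  k2 = f(0.090000, -2.900000) = -17.110000
  y ← -2.000000 + 0.18·(-17.110000) = -5.079800
y(0.18) ≈ -5.0798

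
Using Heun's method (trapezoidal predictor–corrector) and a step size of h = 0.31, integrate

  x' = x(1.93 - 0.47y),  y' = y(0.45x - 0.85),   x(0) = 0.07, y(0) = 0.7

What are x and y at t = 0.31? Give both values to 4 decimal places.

Heun on (x,y): k1 = f(t_n, state_n); k2 = f(t_n + h, state_n + h·k1); state_{n+1} = state_n + (h/2)·(k1 + k2).
0.000000: (0.070000, 0.700000)
  k1 = (0.112070, -0.572950)
  predictor → (0.104742, 0.522385)
  k2 = (0.176435, -0.419406)
  → (0.114718, 0.546185)
(x(0.31), y(0.31)) ≈ (0.1147, 0.5462)

0.1147, 0.5462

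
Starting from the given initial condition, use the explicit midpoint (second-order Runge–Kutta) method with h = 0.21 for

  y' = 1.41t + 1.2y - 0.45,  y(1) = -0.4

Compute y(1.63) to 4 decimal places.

Midpoint: k1 = f(t_n, y_n); k2 = f(t_n + h/2, y_n + (h/2)·k1); y_{n+1} = y_n + h·k2.
t=1.000000, y=-0.400000:
  k1 = f(1.000000, -0.400000) = 0.480000
  k2 = f(1.105000, -0.349600) = 0.688530
  y ← -0.400000 + 0.21·0.688530 = -0.255409
t=1.210000, y=-0.255409:
  k1 = f(1.210000, -0.255409) = 0.949610
  k2 = f(1.315000, -0.155700) = 1.217310
  y ← -0.255409 + 0.21·1.217310 = 0.000226
t=1.420000, y=0.000226:
  k1 = f(1.420000, 0.000226) = 1.552472
  k2 = f(1.525000, 0.163236) = 1.896133
  y ← 0.000226 + 0.21·1.896133 = 0.398414
y(1.63) ≈ 0.3984

0.3984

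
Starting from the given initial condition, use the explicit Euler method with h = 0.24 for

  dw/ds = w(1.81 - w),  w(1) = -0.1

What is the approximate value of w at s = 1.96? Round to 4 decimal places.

-0.4811

Euler: w_{n+1} = w_n + h·f(s_n, w_n).
s=1.000000, w=-0.100000: f=-0.191000 → w ← -0.100000 + 0.24·(-0.191000) = -0.145840
s=1.240000, w=-0.145840: f=-0.285240 → w ← -0.145840 + 0.24·(-0.285240) = -0.214298
s=1.480000, w=-0.214298: f=-0.433802 → w ← -0.214298 + 0.24·(-0.433802) = -0.318410
s=1.720000, w=-0.318410: f=-0.677707 → w ← -0.318410 + 0.24·(-0.677707) = -0.481060
w(1.96) ≈ -0.4811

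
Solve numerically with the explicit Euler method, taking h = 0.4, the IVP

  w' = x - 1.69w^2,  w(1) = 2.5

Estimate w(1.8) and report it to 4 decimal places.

-1.9518

Euler: w_{n+1} = w_n + h·f(x_n, w_n).
x=1.000000, w=2.500000: f=-9.562500 → w ← 2.500000 + 0.4·(-9.562500) = -1.325000
x=1.400000, w=-1.325000: f=-1.567006 → w ← -1.325000 + 0.4·(-1.567006) = -1.951803
w(1.8) ≈ -1.9518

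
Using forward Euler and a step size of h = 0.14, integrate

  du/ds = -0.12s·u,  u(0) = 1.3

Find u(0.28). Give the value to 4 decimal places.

Euler: u_{n+1} = u_n + h·f(s_n, u_n).
s=0.000000, u=1.300000: f=0.000000 → u ← 1.300000 + 0.14·0.000000 = 1.300000
s=0.140000, u=1.300000: f=-0.021840 → u ← 1.300000 + 0.14·(-0.021840) = 1.296942
u(0.28) ≈ 1.2969

1.2969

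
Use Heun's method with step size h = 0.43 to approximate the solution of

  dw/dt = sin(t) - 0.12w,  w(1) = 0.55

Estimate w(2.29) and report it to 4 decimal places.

Heun: k1 = f(t_n, w_n); k2 = f(t_n + h, w_n + h·k1); w_{n+1} = w_n + (h/2)·(k1 + k2).
t=1.000000, w=0.550000:
  k1 = f(1.000000, 0.550000) = 0.775471
  k2 = f(1.430000, 0.883453) = 0.884090
  w ← 0.550000 + (0.43/2)·(0.775471 + 0.884090) = 0.906806
t=1.430000, w=0.906806:
  k1 = f(1.430000, 0.906806) = 0.881288
  k2 = f(1.860000, 1.285759) = 0.804180
  w ← 0.906806 + (0.43/2)·(0.881288 + 0.804180) = 1.269181
t=1.860000, w=1.269181:
  k1 = f(1.860000, 1.269181) = 0.806170
  k2 = f(2.290000, 1.615834) = 0.558430
  w ← 1.269181 + (0.43/2)·(0.806170 + 0.558430) = 1.562570
w(2.29) ≈ 1.5626

1.5626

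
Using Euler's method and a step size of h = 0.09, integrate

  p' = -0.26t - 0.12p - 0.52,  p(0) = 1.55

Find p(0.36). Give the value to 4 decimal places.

Euler: p_{n+1} = p_n + h·f(t_n, p_n).
t=0.000000, p=1.550000: f=-0.706000 → p ← 1.550000 + 0.09·(-0.706000) = 1.486460
t=0.090000, p=1.486460: f=-0.721775 → p ← 1.486460 + 0.09·(-0.721775) = 1.421500
t=0.180000, p=1.421500: f=-0.737380 → p ← 1.421500 + 0.09·(-0.737380) = 1.355136
t=0.270000, p=1.355136: f=-0.752816 → p ← 1.355136 + 0.09·(-0.752816) = 1.287383
p(0.36) ≈ 1.2874

1.2874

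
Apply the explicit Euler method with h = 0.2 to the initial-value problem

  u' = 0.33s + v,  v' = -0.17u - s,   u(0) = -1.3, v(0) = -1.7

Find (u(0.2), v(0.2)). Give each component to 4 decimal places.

-1.6400, -1.6558

Euler on (u,v): u_{n+1} = u_n + h·u', v_{n+1} = v_n + h·v'.
0.000000: (-1.300000, -1.700000); f=(-1.700000, 0.221000) → (-1.640000, -1.655800)
(u(0.2), v(0.2)) ≈ (-1.6400, -1.6558)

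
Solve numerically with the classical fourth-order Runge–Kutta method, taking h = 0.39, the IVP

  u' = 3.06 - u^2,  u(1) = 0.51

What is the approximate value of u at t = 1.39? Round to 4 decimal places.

RK4: k1 = f(t_n, u_n); k2 = f(t_n + h/2, u_n + (h/2)·k1); k3 = f(t_n + h/2, u_n + (h/2)·k2); k4 = f(t_n + h, u_n + h·k3); u_{n+1} = u_n + (h/6)·(k1 + 2k2 + 2k3 + k4).
t=1.000000, u=0.510000:
  k1 = f(1.000000, 0.510000) = 2.799900
  k2 = f(1.195000, 1.055980) = 1.944905
  k3 = f(1.195000, 0.889257) = 2.269223
  k4 = f(1.390000, 1.394997) = 1.113984
  u ← 0.510000 + (0.39/6)·(k1 + 2k2 + 2k3 + k4) = 1.312239
u(1.39) ≈ 1.3122

1.3122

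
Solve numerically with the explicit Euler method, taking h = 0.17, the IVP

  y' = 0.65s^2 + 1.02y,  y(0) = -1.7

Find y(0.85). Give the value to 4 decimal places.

Euler: y_{n+1} = y_n + h·f(s_n, y_n).
s=0.000000, y=-1.700000: f=-1.734000 → y ← -1.700000 + 0.17·(-1.734000) = -1.994780
s=0.170000, y=-1.994780: f=-2.015891 → y ← -1.994780 + 0.17·(-2.015891) = -2.337481
s=0.340000, y=-2.337481: f=-2.309091 → y ← -2.337481 + 0.17·(-2.309091) = -2.730027
s=0.510000, y=-2.730027: f=-2.615562 → y ← -2.730027 + 0.17·(-2.615562) = -3.174672
s=0.680000, y=-3.174672: f=-2.937606 → y ← -3.174672 + 0.17·(-2.937606) = -3.674065
y(0.85) ≈ -3.6741

-3.6741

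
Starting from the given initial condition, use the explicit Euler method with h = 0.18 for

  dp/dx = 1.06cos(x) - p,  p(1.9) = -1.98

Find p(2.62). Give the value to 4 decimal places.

-1.2370

Euler: p_{n+1} = p_n + h·f(x_n, p_n).
x=1.900000, p=-1.980000: f=1.637313 → p ← -1.980000 + 0.18·1.637313 = -1.685284
x=2.080000, p=-1.685284: f=1.168553 → p ← -1.685284 + 0.18·1.168553 = -1.474944
x=2.260000, p=-1.474944: f=0.800866 → p ← -1.474944 + 0.18·0.800866 = -1.330788
x=2.440000, p=-1.330788: f=0.521144 → p ← -1.330788 + 0.18·0.521144 = -1.236982
p(2.62) ≈ -1.2370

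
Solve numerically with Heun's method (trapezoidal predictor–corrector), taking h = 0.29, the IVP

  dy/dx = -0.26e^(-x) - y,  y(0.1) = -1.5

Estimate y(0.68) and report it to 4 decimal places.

Heun: k1 = f(x_n, y_n); k2 = f(x_n + h, y_n + h·k1); y_{n+1} = y_n + (h/2)·(k1 + k2).
x=0.100000, y=-1.500000:
  k1 = f(0.100000, -1.500000) = 1.264742
  k2 = f(0.390000, -1.133225) = 0.957190
  y ← -1.500000 + (0.29/2)·(1.264742 + 0.957190) = -1.177820
x=0.390000, y=-1.177820:
  k1 = f(0.390000, -1.177820) = 1.001785
  k2 = f(0.680000, -0.887302) = 0.755582
  y ← -1.177820 + (0.29/2)·(1.001785 + 0.755582) = -0.923002
y(0.68) ≈ -0.9230

-0.9230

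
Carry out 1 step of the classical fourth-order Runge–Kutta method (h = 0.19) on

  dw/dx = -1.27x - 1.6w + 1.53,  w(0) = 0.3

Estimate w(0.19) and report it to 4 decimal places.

RK4: k1 = f(x_n, w_n); k2 = f(x_n + h/2, w_n + (h/2)·k1); k3 = f(x_n + h/2, w_n + (h/2)·k2); k4 = f(x_n + h, w_n + h·k3); w_{n+1} = w_n + (h/6)·(k1 + 2k2 + 2k3 + k4).
x=0.000000, w=0.300000:
  k1 = f(0.000000, 0.300000) = 1.050000
  k2 = f(0.095000, 0.399750) = 0.769750
  k3 = f(0.095000, 0.373126) = 0.812348
  k4 = f(0.190000, 0.454346) = 0.561746
  w ← 0.300000 + (0.19/6)·(k1 + 2k2 + 2k3 + k4) = 0.451238
w(0.19) ≈ 0.4512

0.4512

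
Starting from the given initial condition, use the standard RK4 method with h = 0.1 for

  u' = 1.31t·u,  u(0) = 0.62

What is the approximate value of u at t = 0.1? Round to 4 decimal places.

0.6241

RK4: k1 = f(t_n, u_n); k2 = f(t_n + h/2, u_n + (h/2)·k1); k3 = f(t_n + h/2, u_n + (h/2)·k2); k4 = f(t_n + h, u_n + h·k3); u_{n+1} = u_n + (h/6)·(k1 + 2k2 + 2k3 + k4).
t=0.000000, u=0.620000:
  k1 = f(0.000000, 0.620000) = 0.000000
  k2 = f(0.050000, 0.620000) = 0.040610
  k3 = f(0.050000, 0.622031) = 0.040743
  k4 = f(0.100000, 0.624074) = 0.081754
  u ← 0.620000 + (0.1/6)·(k1 + 2k2 + 2k3 + k4) = 0.624074
u(0.1) ≈ 0.6241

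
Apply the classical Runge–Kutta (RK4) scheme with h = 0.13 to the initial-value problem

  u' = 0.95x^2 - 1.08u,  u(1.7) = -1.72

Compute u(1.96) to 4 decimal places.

RK4: k1 = f(x_n, u_n); k2 = f(x_n + h/2, u_n + (h/2)·k1); k3 = f(x_n + h/2, u_n + (h/2)·k2); k4 = f(x_n + h, u_n + h·k3); u_{n+1} = u_n + (h/6)·(k1 + 2k2 + 2k3 + k4).
x=1.700000, u=-1.720000:
  k1 = f(1.700000, -1.720000) = 4.603100
  k2 = f(1.765000, -1.420799) = 4.493926
  k3 = f(1.765000, -1.427895) = 4.501590
  k4 = f(1.830000, -1.134793) = 4.407032
  u ← -1.720000 + (0.13/6)·(k1 + 2k2 + 2k3 + k4) = -1.134975
x=1.830000, u=-1.134975:
  k1 = f(1.830000, -1.134975) = 4.407228
  k2 = f(1.895000, -0.848505) = 4.327859
  k3 = f(1.895000, -0.853664) = 4.333431
  k4 = f(1.960000, -0.571629) = 4.266879
  u ← -1.134975 + (0.13/6)·(k1 + 2k2 + 2k3 + k4) = -0.571713
u(1.96) ≈ -0.5717

-0.5717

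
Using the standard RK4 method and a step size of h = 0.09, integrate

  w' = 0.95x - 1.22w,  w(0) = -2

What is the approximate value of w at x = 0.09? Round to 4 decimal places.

RK4: k1 = f(x_n, w_n); k2 = f(x_n + h/2, w_n + (h/2)·k1); k3 = f(x_n + h/2, w_n + (h/2)·k2); k4 = f(x_n + h, w_n + h·k3); w_{n+1} = w_n + (h/6)·(k1 + 2k2 + 2k3 + k4).
x=0.000000, w=-2.000000:
  k1 = f(0.000000, -2.000000) = 2.440000
  k2 = f(0.045000, -1.890200) = 2.348794
  k3 = f(0.045000, -1.894304) = 2.353801
  k4 = f(0.090000, -1.788158) = 2.267053
  w ← -2.000000 + (0.09/6)·(k1 + 2k2 + 2k3 + k4) = -1.788316
w(0.09) ≈ -1.7883

-1.7883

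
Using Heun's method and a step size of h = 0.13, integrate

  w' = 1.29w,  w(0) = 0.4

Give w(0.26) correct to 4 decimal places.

Heun: k1 = f(x_n, w_n); k2 = f(x_n + h, w_n + h·k1); w_{n+1} = w_n + (h/2)·(k1 + k2).
x=0.000000, w=0.400000:
  k1 = f(0.000000, 0.400000) = 0.516000
  k2 = f(0.130000, 0.467080) = 0.602533
  w ← 0.400000 + (0.13/2)·(0.516000 + 0.602533) = 0.472705
x=0.130000, w=0.472705:
  k1 = f(0.130000, 0.472705) = 0.609789
  k2 = f(0.260000, 0.551977) = 0.712051
  w ← 0.472705 + (0.13/2)·(0.609789 + 0.712051) = 0.558624
w(0.26) ≈ 0.5586

0.5586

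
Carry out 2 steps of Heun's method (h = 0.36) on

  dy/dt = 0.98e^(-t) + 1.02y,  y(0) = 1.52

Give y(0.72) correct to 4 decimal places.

3.9050

Heun: k1 = f(t_n, y_n); k2 = f(t_n + h, y_n + h·k1); y_{n+1} = y_n + (h/2)·(k1 + k2).
t=0.000000, y=1.520000:
  k1 = f(0.000000, 1.520000) = 2.530400
  k2 = f(0.360000, 2.430944) = 3.163286
  y ← 1.520000 + (0.36/2)·(2.530400 + 3.163286) = 2.544863
t=0.360000, y=2.544863:
  k1 = f(0.360000, 2.544863) = 3.279483
  k2 = f(0.720000, 3.725477) = 4.277004
  y ← 2.544863 + (0.36/2)·(3.279483 + 4.277004) = 3.905031
y(0.72) ≈ 3.9050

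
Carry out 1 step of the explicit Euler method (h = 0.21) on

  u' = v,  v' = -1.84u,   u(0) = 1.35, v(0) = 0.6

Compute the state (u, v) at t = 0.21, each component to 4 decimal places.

1.4760, 0.0784

Euler on (u,v): u_{n+1} = u_n + h·u', v_{n+1} = v_n + h·v'.
0.000000: (1.350000, 0.600000); f=(0.600000, -2.484000) → (1.476000, 0.078360)
(u(0.21), v(0.21)) ≈ (1.4760, 0.0784)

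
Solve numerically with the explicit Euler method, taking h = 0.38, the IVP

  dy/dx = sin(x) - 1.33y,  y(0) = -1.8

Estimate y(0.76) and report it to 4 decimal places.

Euler: y_{n+1} = y_n + h·f(x_n, y_n).
x=0.000000, y=-1.800000: f=2.394000 → y ← -1.800000 + 0.38·2.394000 = -0.890280
x=0.380000, y=-0.890280: f=1.554993 → y ← -0.890280 + 0.38·1.554993 = -0.299383
y(0.76) ≈ -0.2994

-0.2994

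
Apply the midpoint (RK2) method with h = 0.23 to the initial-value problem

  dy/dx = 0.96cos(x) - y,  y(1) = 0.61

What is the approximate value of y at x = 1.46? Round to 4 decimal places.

Midpoint: k1 = f(x_n, y_n); k2 = f(x_n + h/2, y_n + (h/2)·k1); y_{n+1} = y_n + h·k2.
x=1.000000, y=0.610000:
  k1 = f(1.000000, 0.610000) = -0.091310
  k2 = f(1.115000, 0.599499) = -0.176929
  y ← 0.610000 + 0.23·(-0.176929) = 0.569306
x=1.230000, y=0.569306:
  k1 = f(1.230000, 0.569306) = -0.248438
  k2 = f(1.345000, 0.540736) = -0.325809
  y ← 0.569306 + 0.23·(-0.325809) = 0.494370
y(1.46) ≈ 0.4944

0.4944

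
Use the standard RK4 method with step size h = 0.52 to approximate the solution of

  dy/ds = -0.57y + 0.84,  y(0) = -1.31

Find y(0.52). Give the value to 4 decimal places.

-0.5960

RK4: k1 = f(s_n, y_n); k2 = f(s_n + h/2, y_n + (h/2)·k1); k3 = f(s_n + h/2, y_n + (h/2)·k2); k4 = f(s_n + h, y_n + h·k3); y_{n+1} = y_n + (h/6)·(k1 + 2k2 + 2k3 + k4).
s=0.000000, y=-1.310000:
  k1 = f(0.000000, -1.310000) = 1.586700
  k2 = f(0.260000, -0.897458) = 1.351551
  k3 = f(0.260000, -0.958597) = 1.386400
  k4 = f(0.520000, -0.589072) = 1.175771
  y ← -1.310000 + (0.52/6)·(k1 + 2k2 + 2k3 + k4) = -0.596008
y(0.52) ≈ -0.5960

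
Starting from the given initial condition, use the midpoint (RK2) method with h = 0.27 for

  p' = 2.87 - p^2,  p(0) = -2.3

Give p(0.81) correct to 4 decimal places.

Midpoint: k1 = f(t_n, p_n); k2 = f(t_n + h/2, p_n + (h/2)·k1); p_{n+1} = p_n + h·k2.
t=0.000000, p=-2.300000:
  k1 = f(0.000000, -2.300000) = -2.420000
  k2 = f(0.135000, -2.626700) = -4.029553
  p ← -2.300000 + 0.27·(-4.029553) = -3.387979
t=0.270000, p=-3.387979:
  k1 = f(0.270000, -3.387979) = -8.608404
  k2 = f(0.405000, -4.550114) = -17.833535
  p ← -3.387979 + 0.27·(-17.833535) = -8.203034
t=0.540000, p=-8.203034:
  k1 = f(0.540000, -8.203034) = -64.419764
  k2 = f(0.675000, -16.899702) = -282.729924
  p ← -8.203034 + 0.27·(-282.729924) = -84.540113
p(0.81) ≈ -84.5401

-84.5401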